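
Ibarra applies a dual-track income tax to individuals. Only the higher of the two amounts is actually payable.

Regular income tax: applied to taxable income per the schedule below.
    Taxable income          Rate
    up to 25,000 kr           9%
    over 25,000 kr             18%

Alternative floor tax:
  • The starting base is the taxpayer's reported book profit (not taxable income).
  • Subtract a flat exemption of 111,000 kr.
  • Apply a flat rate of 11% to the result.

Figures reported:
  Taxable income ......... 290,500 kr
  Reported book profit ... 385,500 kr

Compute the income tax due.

50,040 kr

Regular income tax:
  25,000 kr × 9% = 2,250 kr
  265,500 kr × 18% = 47,790 kr
  → 50,040 kr

Alternative floor tax:
  Base (reported book profit): 385,500 kr
  Less exemption 111,000 kr → base 274,500 kr
  274,500 kr × 11% = 30,195 kr

50,040 kr > 30,195 kr, so the regular income tax governs.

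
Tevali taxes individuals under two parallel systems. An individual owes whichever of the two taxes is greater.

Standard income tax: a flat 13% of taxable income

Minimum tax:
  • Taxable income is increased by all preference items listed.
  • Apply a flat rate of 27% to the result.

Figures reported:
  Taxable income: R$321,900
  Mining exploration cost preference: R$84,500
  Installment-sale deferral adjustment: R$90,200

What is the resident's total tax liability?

R$134,082

Standard income tax:
  R$321,900 × 13% = R$41,847

Minimum tax:
  Adjusted income: R$321,900 + R$84,500 + R$90,200 = R$496,600
  R$496,600 × 27% = R$134,082

R$134,082 > R$41,847, so the minimum tax is the binding amount.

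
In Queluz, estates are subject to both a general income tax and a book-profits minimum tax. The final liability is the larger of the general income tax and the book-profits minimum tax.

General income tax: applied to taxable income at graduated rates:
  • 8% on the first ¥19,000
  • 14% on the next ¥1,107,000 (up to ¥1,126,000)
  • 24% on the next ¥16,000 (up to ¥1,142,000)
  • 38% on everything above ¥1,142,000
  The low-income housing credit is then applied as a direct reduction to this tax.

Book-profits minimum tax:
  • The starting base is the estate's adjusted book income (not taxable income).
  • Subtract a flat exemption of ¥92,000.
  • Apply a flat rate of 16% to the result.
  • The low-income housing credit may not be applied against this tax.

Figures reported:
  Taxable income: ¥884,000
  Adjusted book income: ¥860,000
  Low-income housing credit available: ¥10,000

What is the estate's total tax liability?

Book-profits minimum tax:
  Base (adjusted book income): ¥860,000
  Less exemption ¥92,000 → base ¥768,000
  ¥768,000 × 16% = ¥122,880

General income tax:
  ¥19,000 × 8% = ¥1,520
  ¥865,000 × 14% = ¥121,100
  → ¥122,620
  Less low-income housing credit ¥10,000 → ¥112,620

¥122,880 > ¥112,620, so the book-profits minimum tax is the binding amount.

¥122,880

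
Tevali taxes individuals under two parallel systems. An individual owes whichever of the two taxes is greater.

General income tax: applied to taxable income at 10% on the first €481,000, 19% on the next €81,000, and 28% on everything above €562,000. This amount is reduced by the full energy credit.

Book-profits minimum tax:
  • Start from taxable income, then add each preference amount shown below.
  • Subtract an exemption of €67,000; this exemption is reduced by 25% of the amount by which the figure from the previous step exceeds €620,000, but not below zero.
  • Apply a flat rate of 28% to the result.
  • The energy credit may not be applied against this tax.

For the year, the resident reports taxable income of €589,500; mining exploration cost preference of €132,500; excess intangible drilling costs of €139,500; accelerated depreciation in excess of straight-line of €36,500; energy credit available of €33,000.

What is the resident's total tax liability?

€251,440

Book-profits minimum tax:
  Adjusted income: €589,500 + €132,500 + €139,500 + €36,500 = €898,000
  Exemption: 25% × (€898,000 − €620,000) = €69,500 ≥ €67,000, so the exemption is fully phased out
  Base: €898,000 − €0 = €898,000
  €898,000 × 28% = €251,440

General income tax:
  €481,000 × 10% = €48,100
  €81,000 × 19% = €15,390
  €27,500 × 28% = €7,700
  → €71,190
  Less energy credit €33,000 → €38,190

€251,440 > €38,190, so the book-profits minimum tax is the binding amount.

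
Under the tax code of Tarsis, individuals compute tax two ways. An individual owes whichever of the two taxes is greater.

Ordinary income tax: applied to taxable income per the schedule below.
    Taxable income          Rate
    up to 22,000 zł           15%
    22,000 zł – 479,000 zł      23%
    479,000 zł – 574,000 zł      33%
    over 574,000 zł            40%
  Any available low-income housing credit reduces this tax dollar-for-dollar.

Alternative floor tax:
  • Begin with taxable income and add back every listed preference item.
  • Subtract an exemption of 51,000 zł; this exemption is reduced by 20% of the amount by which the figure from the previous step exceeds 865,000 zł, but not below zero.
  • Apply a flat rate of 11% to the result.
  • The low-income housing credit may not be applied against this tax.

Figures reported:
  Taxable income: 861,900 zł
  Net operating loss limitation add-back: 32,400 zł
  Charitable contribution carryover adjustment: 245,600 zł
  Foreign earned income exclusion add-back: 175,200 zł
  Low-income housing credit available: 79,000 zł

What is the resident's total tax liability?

Ordinary income tax:
  22,000 zł × 15% = 3,300 zł
  457,000 zł × 23% = 105,110 zł
  95,000 zł × 33% = 31,350 zł
  287,900 zł × 40% = 115,160 zł
  → 254,920 zł
  Less low-income housing credit 79,000 zł → 175,920 zł

Alternative floor tax:
  Adjusted income: 861,900 zł + 32,400 zł + 245,600 zł + 175,200 zł = 1,315,100 zł
  Exemption: 20% × (1,315,100 zł − 865,000 zł) = 90,020 zł ≥ 51,000 zł, so the exemption is fully phased out
  Base: 1,315,100 zł − 0 zł = 1,315,100 zł
  1,315,100 zł × 11% = 144,661 zł

175,920 zł > 144,661 zł, so the ordinary income tax governs.

175,920 zł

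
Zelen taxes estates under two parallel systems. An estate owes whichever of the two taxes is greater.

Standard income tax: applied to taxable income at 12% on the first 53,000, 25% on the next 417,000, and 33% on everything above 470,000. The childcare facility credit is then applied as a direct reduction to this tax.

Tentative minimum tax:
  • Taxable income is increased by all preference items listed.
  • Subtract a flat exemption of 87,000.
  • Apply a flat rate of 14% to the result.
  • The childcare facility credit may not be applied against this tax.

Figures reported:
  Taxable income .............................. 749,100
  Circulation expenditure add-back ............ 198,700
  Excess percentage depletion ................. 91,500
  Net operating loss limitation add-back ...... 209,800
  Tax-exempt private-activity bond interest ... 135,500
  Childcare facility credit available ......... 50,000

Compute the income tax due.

Tentative minimum tax:
  Adjusted income: 749,100 + 198,700 + 91,500 + 209,800 + 135,500 = 1,384,600
  Less exemption 87,000 → base 1,297,600
  1,297,600 × 14% = 181,664

Standard income tax:
  53,000 × 12% = 6,360
  417,000 × 25% = 104,250
  279,100 × 33% = 92,103
  → 202,713
  Less childcare facility credit 50,000 → 152,713

181,664 > 152,713, so the tentative minimum tax is the binding amount.

181,664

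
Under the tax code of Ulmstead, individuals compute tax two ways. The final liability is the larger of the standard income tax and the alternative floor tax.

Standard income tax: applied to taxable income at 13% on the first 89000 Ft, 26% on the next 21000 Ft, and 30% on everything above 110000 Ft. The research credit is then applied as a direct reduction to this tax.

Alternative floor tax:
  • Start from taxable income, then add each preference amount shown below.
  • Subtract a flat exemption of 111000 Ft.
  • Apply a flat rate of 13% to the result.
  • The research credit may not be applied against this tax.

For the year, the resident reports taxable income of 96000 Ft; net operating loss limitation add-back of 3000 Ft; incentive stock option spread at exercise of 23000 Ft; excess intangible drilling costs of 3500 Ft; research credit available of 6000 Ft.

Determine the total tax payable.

7390 Ft

Standard income tax:
  89000 Ft × 13% = 11570 Ft
  7000 Ft × 26% = 1820 Ft
  → 13390 Ft
  Less research credit 6000 Ft → 7390 Ft

Alternative floor tax:
  Adjusted income: 96000 Ft + 3000 Ft + 23000 Ft + 3500 Ft = 125500 Ft
  Less exemption 111000 Ft → base 14500 Ft
  14500 Ft × 13% = 1885 Ft

7390 Ft > 1885 Ft, so the standard income tax governs.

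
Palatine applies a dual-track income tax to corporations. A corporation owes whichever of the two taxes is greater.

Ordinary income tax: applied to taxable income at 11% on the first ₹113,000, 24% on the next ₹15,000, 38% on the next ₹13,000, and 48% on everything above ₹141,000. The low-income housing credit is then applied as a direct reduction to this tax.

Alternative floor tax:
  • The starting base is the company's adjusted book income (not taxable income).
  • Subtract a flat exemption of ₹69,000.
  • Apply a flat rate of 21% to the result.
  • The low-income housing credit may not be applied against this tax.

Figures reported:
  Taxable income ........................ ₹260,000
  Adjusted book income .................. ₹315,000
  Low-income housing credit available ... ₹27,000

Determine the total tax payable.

₹51,660

Ordinary income tax:
  ₹113,000 × 11% = ₹12,430
  ₹15,000 × 24% = ₹3,600
  ₹13,000 × 38% = ₹4,940
  ₹119,000 × 48% = ₹57,120
  → ₹78,090
  Less low-income housing credit ₹27,000 → ₹51,090

Alternative floor tax:
  Base (adjusted book income): ₹315,000
  Less exemption ₹69,000 → base ₹246,000
  ₹246,000 × 21% = ₹51,660

₹51,660 > ₹51,090, so the alternative floor tax is the binding amount.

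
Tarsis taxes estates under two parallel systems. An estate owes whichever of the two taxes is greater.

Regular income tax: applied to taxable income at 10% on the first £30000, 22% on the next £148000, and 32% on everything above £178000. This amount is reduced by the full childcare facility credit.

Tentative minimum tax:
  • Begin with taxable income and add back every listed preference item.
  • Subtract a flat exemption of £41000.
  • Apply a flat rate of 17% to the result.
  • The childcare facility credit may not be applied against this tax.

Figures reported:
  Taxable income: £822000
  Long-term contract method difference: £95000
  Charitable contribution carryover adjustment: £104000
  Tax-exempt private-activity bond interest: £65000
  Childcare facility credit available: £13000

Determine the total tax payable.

Tentative minimum tax:
  Adjusted income: £822000 + £95000 + £104000 + £65000 = £1086000
  Less exemption £41000 → base £1045000
  £1045000 × 17% = £177650

Regular income tax:
  £30000 × 10% = £3000
  £148000 × 22% = £32560
  £644000 × 32% = £206080
  → £241640
  Less childcare facility credit £13000 → £228640

£228640 > £177650, so the regular income tax governs.

£228640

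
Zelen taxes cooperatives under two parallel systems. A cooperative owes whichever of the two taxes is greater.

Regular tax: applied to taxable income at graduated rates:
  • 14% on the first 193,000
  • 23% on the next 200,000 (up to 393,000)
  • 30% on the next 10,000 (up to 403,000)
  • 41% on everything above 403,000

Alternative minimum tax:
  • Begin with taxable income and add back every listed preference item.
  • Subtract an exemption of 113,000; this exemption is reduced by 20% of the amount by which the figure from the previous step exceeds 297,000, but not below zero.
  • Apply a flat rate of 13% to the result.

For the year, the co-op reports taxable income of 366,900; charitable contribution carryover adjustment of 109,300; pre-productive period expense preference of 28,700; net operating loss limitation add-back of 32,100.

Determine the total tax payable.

67,017

Alternative minimum tax:
  Adjusted income: 366,900 + 109,300 + 28,700 + 32,100 = 537,000
  Exemption: 113,000 − 20% × (537,000 − 297,000) = 113,000 − 48,000 = 65,000
  Base: 537,000 − 65,000 = 472,000
  472,000 × 13% = 61,360

Regular tax:
  193,000 × 14% = 27,020
  173,900 × 23% = 39,997
  → 67,017

67,017 > 61,360, so the regular tax governs.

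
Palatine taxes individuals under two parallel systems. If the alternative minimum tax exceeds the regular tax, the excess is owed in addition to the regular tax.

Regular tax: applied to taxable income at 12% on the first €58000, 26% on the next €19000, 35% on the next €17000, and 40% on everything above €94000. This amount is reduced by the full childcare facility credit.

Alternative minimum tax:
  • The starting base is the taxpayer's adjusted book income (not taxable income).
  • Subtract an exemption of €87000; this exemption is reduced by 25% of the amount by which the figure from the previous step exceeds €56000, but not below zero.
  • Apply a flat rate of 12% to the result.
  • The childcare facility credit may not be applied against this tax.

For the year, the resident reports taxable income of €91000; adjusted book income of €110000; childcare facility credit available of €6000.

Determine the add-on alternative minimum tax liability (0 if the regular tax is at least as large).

€0

Alternative minimum tax:
  Base (adjusted book income): €110000
  Exemption: €87000 − 25% × (€110000 − €56000) = €87000 − €13500 = €73500
  Base: €110000 − €73500 = €36500
  €36500 × 12% = €4380

Regular tax:
  €58000 × 12% = €6960
  €19000 × 26% = €4940
  €14000 × 35% = €4900
  → €16800
  Less childcare facility credit €6000 → €10800

€4380 ≤ €10800, so no add-on is due.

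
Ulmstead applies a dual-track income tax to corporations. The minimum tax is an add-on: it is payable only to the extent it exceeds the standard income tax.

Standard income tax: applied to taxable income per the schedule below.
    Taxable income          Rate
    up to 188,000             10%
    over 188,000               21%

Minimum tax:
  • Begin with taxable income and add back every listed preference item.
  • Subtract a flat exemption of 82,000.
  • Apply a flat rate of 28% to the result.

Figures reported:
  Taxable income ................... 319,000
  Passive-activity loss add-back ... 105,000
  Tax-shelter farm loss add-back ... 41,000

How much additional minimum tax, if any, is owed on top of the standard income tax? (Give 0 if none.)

Standard income tax:
  188,000 × 10% = 18,800
  131,000 × 21% = 27,510
  → 46,310

Minimum tax:
  Adjusted income: 319,000 + 105,000 + 41,000 = 465,000
  Less exemption 82,000 → base 383,000
  383,000 × 28% = 107,240

Excess of minimum tax over standard income tax: 107,240 − 46,310 = 60,930.

60,930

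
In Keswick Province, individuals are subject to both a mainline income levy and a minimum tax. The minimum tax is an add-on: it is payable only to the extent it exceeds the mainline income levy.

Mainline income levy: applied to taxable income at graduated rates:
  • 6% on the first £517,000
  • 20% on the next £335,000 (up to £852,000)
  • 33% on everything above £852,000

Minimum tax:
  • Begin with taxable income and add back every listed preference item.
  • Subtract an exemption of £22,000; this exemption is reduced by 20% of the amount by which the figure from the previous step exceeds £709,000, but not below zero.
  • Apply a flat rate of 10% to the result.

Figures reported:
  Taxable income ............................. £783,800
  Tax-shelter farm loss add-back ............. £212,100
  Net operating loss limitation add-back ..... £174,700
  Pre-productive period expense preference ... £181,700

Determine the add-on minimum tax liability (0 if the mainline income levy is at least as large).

Mainline income levy:
  £517,000 × 6% = £31,020
  £266,800 × 20% = £53,360
  → £84,380

Minimum tax:
  Adjusted income: £783,800 + £212,100 + £174,700 + £181,700 = £1,352,300
  Exemption: 20% × (£1,352,300 − £709,000) = £128,660 ≥ £22,000, so the exemption is fully phased out
  Base: £1,352,300 − £0 = £1,352,300
  £1,352,300 × 10% = £135,230

Excess of minimum tax over mainline income levy: £135,230 − £84,380 = £50,850.

£50,850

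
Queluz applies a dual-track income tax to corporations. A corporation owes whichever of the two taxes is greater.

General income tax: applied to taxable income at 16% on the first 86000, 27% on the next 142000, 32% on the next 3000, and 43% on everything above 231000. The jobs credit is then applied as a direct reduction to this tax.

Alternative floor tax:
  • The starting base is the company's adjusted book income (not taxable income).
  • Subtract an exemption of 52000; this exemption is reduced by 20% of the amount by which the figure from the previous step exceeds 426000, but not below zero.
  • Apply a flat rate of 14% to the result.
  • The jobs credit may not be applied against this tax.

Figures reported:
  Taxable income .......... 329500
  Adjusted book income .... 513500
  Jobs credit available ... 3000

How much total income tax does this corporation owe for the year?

Alternative floor tax:
  Base (adjusted book income): 513500
  Exemption: 52000 − 20% × (513500 − 426000) = 52000 − 17500 = 34500
  Base: 513500 − 34500 = 479000
  479000 × 14% = 67060

General income tax:
  86000 × 16% = 13760
  142000 × 27% = 38340
  3000 × 32% = 960
  98500 × 43% = 42355
  → 95415
  Less jobs credit 3000 → 92415

92415 > 67060, so the general income tax governs.

92415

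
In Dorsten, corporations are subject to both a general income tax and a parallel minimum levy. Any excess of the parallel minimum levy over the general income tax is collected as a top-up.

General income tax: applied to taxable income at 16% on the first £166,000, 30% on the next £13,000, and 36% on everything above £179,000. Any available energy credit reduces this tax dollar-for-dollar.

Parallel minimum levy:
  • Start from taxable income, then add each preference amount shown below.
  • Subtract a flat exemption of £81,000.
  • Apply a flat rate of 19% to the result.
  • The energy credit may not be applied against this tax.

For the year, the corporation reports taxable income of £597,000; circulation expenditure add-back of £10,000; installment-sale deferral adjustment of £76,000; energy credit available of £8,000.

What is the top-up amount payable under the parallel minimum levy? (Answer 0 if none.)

Parallel minimum levy:
  Adjusted income: £597,000 + £10,000 + £76,000 = £683,000
  Less exemption £81,000 → base £602,000
  £602,000 × 19% = £114,380

General income tax:
  £166,000 × 16% = £26,560
  £13,000 × 30% = £3,900
  £418,000 × 36% = £150,480
  → £180,940
  Less energy credit £8,000 → £172,940

£114,380 ≤ £172,940, so no add-on is due.

£0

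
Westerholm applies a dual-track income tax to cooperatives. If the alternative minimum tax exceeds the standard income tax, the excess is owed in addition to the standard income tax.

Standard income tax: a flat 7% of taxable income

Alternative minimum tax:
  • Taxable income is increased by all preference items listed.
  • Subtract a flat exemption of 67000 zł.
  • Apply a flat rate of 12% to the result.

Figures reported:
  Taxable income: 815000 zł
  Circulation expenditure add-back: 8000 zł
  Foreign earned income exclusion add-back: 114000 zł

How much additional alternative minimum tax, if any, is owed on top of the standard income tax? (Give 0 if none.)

47350 zł

Standard income tax:
  815000 zł × 7% = 57050 zł

Alternative minimum tax:
  Adjusted income: 815000 zł + 8000 zł + 114000 zł = 937000 zł
  Less exemption 67000 zł → base 870000 zł
  870000 zł × 12% = 104400 zł

Excess of alternative minimum tax over standard income tax: 104400 zł − 57050 zł = 47350 zł.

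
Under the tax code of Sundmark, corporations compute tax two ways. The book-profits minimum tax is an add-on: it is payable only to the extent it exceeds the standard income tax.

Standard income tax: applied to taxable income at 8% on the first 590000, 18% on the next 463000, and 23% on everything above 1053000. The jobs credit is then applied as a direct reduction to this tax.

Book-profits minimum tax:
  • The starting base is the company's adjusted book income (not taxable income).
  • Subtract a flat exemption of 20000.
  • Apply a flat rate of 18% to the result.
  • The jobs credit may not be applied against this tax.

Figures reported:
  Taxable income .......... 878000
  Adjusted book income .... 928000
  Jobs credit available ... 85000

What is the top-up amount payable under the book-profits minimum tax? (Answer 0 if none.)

Book-profits minimum tax:
  Base (adjusted book income): 928000
  Less exemption 20000 → base 908000
  908000 × 18% = 163440

Standard income tax:
  590000 × 8% = 47200
  288000 × 18% = 51840
  → 99040
  Less jobs credit 85000 → 14040

Excess of book-profits minimum tax over standard income tax: 163440 − 14040 = 149400.

149400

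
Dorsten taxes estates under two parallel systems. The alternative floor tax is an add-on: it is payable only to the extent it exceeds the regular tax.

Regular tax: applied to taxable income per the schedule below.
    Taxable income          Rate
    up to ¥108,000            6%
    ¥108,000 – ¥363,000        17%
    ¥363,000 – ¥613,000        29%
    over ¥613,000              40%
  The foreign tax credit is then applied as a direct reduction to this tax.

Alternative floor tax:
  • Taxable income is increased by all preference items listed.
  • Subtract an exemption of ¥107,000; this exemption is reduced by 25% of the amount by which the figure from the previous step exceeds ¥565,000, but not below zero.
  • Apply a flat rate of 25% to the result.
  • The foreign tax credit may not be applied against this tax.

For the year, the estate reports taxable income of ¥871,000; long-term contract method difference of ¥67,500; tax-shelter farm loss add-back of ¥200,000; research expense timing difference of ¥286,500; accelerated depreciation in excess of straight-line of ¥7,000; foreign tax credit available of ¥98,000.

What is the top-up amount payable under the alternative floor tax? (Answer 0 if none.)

Alternative floor tax:
  Adjusted income: ¥871,000 + ¥67,500 + ¥200,000 + ¥286,500 + ¥7,000 = ¥1,432,000
  Exemption: 25% × (¥1,432,000 − ¥565,000) = ¥216,750 ≥ ¥107,000, so the exemption is fully phased out
  Base: ¥1,432,000 − ¥0 = ¥1,432,000
  ¥1,432,000 × 25% = ¥358,000

Regular tax:
  ¥108,000 × 6% = ¥6,480
  ¥255,000 × 17% = ¥43,350
  ¥250,000 × 29% = ¥72,500
  ¥258,000 × 40% = ¥103,200
  → ¥225,530
  Less foreign tax credit ¥98,000 → ¥127,530

Excess of alternative floor tax over regular tax: ¥358,000 − ¥127,530 = ¥230,470.

¥230,470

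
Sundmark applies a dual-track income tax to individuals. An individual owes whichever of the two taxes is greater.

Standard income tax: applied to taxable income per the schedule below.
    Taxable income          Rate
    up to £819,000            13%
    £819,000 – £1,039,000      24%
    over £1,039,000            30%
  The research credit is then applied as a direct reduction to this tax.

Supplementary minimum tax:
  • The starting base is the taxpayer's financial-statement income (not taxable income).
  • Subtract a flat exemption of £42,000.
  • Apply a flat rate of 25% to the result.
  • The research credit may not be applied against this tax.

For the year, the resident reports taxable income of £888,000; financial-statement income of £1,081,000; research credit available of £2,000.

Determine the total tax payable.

Supplementary minimum tax:
  Base (financial-statement income): £1,081,000
  Less exemption £42,000 → base £1,039,000
  £1,039,000 × 25% = £259,750

Standard income tax:
  £819,000 × 13% = £106,470
  £69,000 × 24% = £16,560
  → £123,030
  Less research credit £2,000 → £121,030

£259,750 > £121,030, so the supplementary minimum tax is the binding amount.

£259,750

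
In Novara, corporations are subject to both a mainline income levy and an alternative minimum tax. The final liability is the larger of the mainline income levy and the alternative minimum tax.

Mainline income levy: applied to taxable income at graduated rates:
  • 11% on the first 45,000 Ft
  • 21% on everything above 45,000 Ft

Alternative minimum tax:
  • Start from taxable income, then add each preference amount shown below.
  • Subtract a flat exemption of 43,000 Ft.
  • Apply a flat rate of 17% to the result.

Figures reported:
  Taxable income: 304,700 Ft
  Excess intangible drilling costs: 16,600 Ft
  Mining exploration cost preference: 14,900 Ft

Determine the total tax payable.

Mainline income levy:
  45,000 Ft × 11% = 4,950 Ft
  259,700 Ft × 21% = 54,537 Ft
  → 59,487 Ft

Alternative minimum tax:
  Adjusted income: 304,700 Ft + 16,600 Ft + 14,900 Ft = 336,200 Ft
  Less exemption 43,000 Ft → base 293,200 Ft
  293,200 Ft × 17% = 49,844 Ft

59,487 Ft > 49,844 Ft, so the mainline income levy governs.

59,487 Ft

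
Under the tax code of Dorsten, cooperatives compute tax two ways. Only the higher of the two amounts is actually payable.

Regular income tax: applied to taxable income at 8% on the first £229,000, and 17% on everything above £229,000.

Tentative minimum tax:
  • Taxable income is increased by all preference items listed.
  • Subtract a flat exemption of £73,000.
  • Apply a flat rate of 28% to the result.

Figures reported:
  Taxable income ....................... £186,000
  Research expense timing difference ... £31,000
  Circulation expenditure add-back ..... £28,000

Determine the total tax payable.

Regular income tax:
  £186,000 × 8% = £14,880

Tentative minimum tax:
  Adjusted income: £186,000 + £31,000 + £28,000 = £245,000
  Less exemption £73,000 → base £172,000
  £172,000 × 28% = £48,160

£48,160 > £14,880, so the tentative minimum tax is the binding amount.

£48,160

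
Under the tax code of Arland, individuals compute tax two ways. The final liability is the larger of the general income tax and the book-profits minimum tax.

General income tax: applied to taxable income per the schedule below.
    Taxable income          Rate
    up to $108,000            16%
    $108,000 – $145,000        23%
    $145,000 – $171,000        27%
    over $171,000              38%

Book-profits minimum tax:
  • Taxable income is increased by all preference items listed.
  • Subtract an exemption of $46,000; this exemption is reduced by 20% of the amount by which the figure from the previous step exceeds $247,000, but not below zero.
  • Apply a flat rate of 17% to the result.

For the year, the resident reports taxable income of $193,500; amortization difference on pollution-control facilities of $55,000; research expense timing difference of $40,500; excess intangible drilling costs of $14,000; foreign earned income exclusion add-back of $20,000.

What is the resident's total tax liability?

Book-profits minimum tax:
  Adjusted income: $193,500 + $55,000 + $40,500 + $14,000 + $20,000 = $323,000
  Exemption: $46,000 − 20% × ($323,000 − $247,000) = $46,000 − $15,200 = $30,800
  Base: $323,000 − $30,800 = $292,200
  $292,200 × 17% = $49,674

General income tax:
  $108,000 × 16% = $17,280
  $37,000 × 23% = $8,510
  $26,000 × 27% = $7,020
  $22,500 × 38% = $8,550
  → $41,360

$49,674 > $41,360, so the book-profits minimum tax is the binding amount.

$49,674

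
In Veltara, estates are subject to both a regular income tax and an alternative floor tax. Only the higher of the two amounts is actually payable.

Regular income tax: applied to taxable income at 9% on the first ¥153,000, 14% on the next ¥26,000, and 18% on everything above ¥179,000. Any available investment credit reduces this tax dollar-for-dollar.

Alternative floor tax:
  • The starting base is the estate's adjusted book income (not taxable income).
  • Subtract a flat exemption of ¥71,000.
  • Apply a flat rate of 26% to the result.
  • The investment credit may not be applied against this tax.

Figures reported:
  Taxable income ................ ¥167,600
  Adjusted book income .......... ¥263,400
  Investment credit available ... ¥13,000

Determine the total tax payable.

Alternative floor tax:
  Base (adjusted book income): ¥263,400
  Less exemption ¥71,000 → base ¥192,400
  ¥192,400 × 26% = ¥50,024

Regular income tax:
  ¥153,000 × 9% = ¥13,770
  ¥14,600 × 14% = ¥2,044
  → ¥15,814
  Less investment credit ¥13,000 → ¥2,814

¥50,024 > ¥2,814, so the alternative floor tax is the binding amount.

¥50,024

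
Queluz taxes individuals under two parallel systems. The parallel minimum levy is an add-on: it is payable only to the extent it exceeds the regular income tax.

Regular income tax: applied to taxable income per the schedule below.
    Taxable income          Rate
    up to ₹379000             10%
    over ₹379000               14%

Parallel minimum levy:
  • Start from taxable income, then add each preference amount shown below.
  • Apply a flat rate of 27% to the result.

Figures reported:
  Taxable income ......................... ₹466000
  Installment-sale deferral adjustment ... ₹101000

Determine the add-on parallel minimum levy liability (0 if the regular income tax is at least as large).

₹103010

Parallel minimum levy:
  Adjusted income: ₹466000 + ₹101000 = ₹567000
  ₹567000 × 27% = ₹153090

Regular income tax:
  ₹379000 × 10% = ₹37900
  ₹87000 × 14% = ₹12180
  → ₹50080

Excess of parallel minimum levy over regular income tax: ₹153090 − ₹50080 = ₹103010.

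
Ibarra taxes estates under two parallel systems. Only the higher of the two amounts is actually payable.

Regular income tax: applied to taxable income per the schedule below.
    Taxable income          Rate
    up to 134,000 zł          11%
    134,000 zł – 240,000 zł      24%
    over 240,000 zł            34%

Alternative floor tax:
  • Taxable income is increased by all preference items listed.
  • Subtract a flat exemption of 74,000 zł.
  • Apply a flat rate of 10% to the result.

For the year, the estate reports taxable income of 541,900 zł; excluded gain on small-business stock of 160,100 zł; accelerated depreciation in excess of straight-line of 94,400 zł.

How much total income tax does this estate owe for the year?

Regular income tax:
  134,000 zł × 11% = 14,740 zł
  106,000 zł × 24% = 25,440 zł
  301,900 zł × 34% = 102,646 zł
  → 142,826 zł

Alternative floor tax:
  Adjusted income: 541,900 zł + 160,100 zł + 94,400 zł = 796,400 zł
  Less exemption 74,000 zł → base 722,400 zł
  722,400 zł × 10% = 72,240 zł

142,826 zł > 72,240 zł, so the regular income tax governs.

142,826 zł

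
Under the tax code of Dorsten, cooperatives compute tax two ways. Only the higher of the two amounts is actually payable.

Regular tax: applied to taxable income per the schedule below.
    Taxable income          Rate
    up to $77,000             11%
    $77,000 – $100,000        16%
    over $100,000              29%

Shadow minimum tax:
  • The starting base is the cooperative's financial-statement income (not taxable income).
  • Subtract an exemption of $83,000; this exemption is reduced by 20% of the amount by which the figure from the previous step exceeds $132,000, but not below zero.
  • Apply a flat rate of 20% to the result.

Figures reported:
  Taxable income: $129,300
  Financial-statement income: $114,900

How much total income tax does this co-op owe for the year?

Regular tax:
  $77,000 × 11% = $8,470
  $23,000 × 16% = $3,680
  $29,300 × 29% = $8,497
  → $20,647

Shadow minimum tax:
  Base (financial-statement income): $114,900
  Exemption: $114,900 ≤ $132,000, so full $83,000 applies
  Base: $114,900 − $83,000 = $31,900
  $31,900 × 20% = $6,380

$20,647 > $6,380, so the regular tax governs.

$20,647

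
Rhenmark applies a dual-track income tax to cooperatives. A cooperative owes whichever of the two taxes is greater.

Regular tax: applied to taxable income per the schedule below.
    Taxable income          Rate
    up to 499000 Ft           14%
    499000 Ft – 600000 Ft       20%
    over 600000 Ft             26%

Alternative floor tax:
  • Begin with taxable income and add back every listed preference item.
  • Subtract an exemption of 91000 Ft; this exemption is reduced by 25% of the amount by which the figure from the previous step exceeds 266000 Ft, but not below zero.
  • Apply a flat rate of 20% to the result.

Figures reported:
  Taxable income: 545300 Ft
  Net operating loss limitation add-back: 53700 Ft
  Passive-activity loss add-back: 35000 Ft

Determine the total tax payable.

Alternative floor tax:
  Adjusted income: 545300 Ft + 53700 Ft + 35000 Ft = 634000 Ft
  Exemption: 25% × (634000 Ft − 266000 Ft) = 92000 Ft ≥ 91000 Ft, so the exemption is fully phased out
  Base: 634000 Ft − 0 Ft = 634000 Ft
  634000 Ft × 20% = 126800 Ft

Regular tax:
  499000 Ft × 14% = 69860 Ft
  46300 Ft × 20% = 9260 Ft
  → 79120 Ft

126800 Ft > 79120 Ft, so the alternative floor tax is the binding amount.

126800 Ft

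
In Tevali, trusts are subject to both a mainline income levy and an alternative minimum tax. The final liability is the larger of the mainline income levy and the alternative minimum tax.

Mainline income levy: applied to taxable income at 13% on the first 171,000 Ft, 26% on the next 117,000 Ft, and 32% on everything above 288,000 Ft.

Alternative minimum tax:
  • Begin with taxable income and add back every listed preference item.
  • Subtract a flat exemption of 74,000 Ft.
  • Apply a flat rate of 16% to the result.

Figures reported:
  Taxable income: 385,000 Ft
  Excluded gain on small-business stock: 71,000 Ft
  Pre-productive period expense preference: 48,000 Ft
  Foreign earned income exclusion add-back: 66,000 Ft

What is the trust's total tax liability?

83,690 Ft

Mainline income levy:
  171,000 Ft × 13% = 22,230 Ft
  117,000 Ft × 26% = 30,420 Ft
  97,000 Ft × 32% = 31,040 Ft
  → 83,690 Ft

Alternative minimum tax:
  Adjusted income: 385,000 Ft + 71,000 Ft + 48,000 Ft + 66,000 Ft = 570,000 Ft
  Less exemption 74,000 Ft → base 496,000 Ft
  496,000 Ft × 16% = 79,360 Ft

83,690 Ft > 79,360 Ft, so the mainline income levy governs.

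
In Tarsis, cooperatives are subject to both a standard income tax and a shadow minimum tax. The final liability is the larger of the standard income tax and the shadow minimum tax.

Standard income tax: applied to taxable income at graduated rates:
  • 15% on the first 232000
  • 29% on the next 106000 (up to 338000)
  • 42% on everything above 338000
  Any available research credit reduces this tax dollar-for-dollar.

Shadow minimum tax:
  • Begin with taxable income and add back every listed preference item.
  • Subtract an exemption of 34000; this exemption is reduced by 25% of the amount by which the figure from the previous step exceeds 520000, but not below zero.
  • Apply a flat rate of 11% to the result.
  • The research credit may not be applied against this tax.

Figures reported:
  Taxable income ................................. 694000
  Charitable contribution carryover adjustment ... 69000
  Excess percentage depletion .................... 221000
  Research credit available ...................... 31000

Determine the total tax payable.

Shadow minimum tax:
  Adjusted income: 694000 + 69000 + 221000 = 984000
  Exemption: 25% × (984000 − 520000) = 116000 ≥ 34000, so the exemption is fully phased out
  Base: 984000 − 0 = 984000
  984000 × 11% = 108240

Standard income tax:
  232000 × 15% = 34800
  106000 × 29% = 30740
  356000 × 42% = 149520
  → 215060
  Less research credit 31000 → 184060

184060 > 108240, so the standard income tax governs.

184060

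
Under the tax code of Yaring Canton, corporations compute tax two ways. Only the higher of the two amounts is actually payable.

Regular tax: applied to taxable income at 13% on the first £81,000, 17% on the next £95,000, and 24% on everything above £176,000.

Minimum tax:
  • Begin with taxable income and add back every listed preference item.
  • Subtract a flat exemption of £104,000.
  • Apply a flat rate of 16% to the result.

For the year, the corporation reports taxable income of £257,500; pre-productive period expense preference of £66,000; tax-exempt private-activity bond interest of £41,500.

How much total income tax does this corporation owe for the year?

£46,240

Minimum tax:
  Adjusted income: £257,500 + £66,000 + £41,500 = £365,000
  Less exemption £104,000 → base £261,000
  £261,000 × 16% = £41,760

Regular tax:
  £81,000 × 13% = £10,530
  £95,000 × 17% = £16,150
  £81,500 × 24% = £19,560
  → £46,240

£46,240 > £41,760, so the regular tax governs.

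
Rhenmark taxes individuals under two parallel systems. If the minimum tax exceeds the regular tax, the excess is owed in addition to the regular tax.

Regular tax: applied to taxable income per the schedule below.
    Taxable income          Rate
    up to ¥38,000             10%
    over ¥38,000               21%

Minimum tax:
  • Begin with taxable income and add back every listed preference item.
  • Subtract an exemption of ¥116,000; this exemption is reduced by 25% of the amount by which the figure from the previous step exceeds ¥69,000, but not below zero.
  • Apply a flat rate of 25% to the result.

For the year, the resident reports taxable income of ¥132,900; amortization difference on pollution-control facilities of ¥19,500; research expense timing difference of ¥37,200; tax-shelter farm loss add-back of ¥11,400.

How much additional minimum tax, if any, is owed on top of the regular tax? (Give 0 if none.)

Minimum tax:
  Adjusted income: ¥132,900 + ¥19,500 + ¥37,200 + ¥11,400 = ¥201,000
  Exemption: ¥116,000 − 25% × (¥201,000 − ¥69,000) = ¥116,000 − ¥33,000 = ¥83,000
  Base: ¥201,000 − ¥83,000 = ¥118,000
  ¥118,000 × 25% = ¥29,500

Regular tax:
  ¥38,000 × 10% = ¥3,800
  ¥94,900 × 21% = ¥19,929
  → ¥23,729

Excess of minimum tax over regular tax: ¥29,500 − ¥23,729 = ¥5,771.

¥5,771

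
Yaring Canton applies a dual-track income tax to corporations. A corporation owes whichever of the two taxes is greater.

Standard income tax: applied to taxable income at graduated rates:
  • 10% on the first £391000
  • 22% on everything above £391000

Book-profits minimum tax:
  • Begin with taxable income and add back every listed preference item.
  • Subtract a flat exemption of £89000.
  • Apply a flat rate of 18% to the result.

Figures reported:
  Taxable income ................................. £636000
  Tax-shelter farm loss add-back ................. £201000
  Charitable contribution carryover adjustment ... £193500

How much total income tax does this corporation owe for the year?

Standard income tax:
  £391000 × 10% = £39100
  £245000 × 22% = £53900
  → £93000

Book-profits minimum tax:
  Adjusted income: £636000 + £201000 + £193500 = £1030500
  Less exemption £89000 → base £941500
  £941500 × 18% = £169470

£169470 > £93000, so the book-profits minimum tax is the binding amount.

£169470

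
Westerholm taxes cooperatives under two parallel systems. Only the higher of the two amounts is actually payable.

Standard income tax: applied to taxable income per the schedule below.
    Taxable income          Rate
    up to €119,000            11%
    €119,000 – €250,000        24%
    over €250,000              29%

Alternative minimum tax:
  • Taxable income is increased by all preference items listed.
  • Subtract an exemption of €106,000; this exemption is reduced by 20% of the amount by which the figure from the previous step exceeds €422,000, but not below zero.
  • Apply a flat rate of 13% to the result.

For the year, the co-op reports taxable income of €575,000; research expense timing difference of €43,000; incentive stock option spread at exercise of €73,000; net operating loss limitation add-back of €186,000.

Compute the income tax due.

€138,780

Standard income tax:
  €119,000 × 11% = €13,090
  €131,000 × 24% = €31,440
  €325,000 × 29% = €94,250
  → €138,780

Alternative minimum tax:
  Adjusted income: €575,000 + €43,000 + €73,000 + €186,000 = €877,000
  Exemption: €106,000 − 20% × (€877,000 − €422,000) = €106,000 − €91,000 = €15,000
  Base: €877,000 − €15,000 = €862,000
  €862,000 × 13% = €112,060

€138,780 > €112,060, so the standard income tax governs.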